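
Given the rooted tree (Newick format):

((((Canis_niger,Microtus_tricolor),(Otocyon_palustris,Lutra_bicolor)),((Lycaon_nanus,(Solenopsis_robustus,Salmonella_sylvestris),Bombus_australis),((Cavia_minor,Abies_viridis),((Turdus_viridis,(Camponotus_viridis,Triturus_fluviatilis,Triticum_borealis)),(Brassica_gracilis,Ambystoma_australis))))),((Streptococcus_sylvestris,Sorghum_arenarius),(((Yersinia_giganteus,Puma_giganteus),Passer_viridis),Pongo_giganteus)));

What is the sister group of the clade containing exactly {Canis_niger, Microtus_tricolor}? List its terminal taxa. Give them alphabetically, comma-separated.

The clade containing exactly {Canis_niger, Microtus_tricolor} attaches to the tree at the node subtending ((Canis_niger,Microtus_tricolor),(Otocyon_palustris,Lutra_bicolor)).
The other lineage descending from that same node — the sister group — is (Otocyon_palustris,Lutra_bicolor); its 2 tips in alphabetical order are the answer.

Lutra_bicolor, Otocyon_palustris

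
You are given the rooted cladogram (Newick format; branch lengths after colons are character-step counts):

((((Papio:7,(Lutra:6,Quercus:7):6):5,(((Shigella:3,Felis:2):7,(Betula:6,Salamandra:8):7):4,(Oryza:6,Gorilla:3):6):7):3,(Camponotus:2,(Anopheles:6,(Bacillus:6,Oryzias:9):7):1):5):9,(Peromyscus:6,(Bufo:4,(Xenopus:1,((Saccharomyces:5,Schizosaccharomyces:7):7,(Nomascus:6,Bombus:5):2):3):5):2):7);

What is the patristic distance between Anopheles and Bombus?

45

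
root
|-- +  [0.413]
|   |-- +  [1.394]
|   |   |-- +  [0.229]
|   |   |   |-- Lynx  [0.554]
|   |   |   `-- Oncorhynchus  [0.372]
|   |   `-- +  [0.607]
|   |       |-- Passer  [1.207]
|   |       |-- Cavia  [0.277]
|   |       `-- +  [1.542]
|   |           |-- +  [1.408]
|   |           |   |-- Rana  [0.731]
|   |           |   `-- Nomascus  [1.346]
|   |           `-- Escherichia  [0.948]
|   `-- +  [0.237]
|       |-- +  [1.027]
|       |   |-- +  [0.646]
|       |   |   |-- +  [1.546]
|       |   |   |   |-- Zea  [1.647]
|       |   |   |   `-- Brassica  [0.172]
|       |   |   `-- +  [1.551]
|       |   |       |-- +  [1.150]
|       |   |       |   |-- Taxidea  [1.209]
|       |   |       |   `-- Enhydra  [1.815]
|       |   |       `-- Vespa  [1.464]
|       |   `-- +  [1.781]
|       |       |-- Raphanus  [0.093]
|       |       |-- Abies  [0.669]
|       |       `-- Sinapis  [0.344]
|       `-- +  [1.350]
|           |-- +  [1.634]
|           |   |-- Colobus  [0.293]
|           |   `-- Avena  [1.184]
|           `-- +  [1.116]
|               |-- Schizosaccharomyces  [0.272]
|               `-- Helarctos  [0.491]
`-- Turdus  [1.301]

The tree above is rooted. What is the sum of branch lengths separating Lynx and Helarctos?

5.371

The path runs Lynx → … → MRCA → … → Helarctos; the MRCA is the node subtending (((Lynx,Oncorhynchus),(Passer,Cavia,((Rana,Nomascus),Escherichia))),((((Zea,Brassica),((Taxidea,Enhydra),Vespa)),(Raphanus,Abies,Sinapis)),((Colobus,Avena),(Schizosaccharomyces,Helarctos)))).
Branch lengths along that path: 0.554 + 0.229 + 1.394 + 0.237 + 1.350 + 1.116 + 0.491 = 5.371.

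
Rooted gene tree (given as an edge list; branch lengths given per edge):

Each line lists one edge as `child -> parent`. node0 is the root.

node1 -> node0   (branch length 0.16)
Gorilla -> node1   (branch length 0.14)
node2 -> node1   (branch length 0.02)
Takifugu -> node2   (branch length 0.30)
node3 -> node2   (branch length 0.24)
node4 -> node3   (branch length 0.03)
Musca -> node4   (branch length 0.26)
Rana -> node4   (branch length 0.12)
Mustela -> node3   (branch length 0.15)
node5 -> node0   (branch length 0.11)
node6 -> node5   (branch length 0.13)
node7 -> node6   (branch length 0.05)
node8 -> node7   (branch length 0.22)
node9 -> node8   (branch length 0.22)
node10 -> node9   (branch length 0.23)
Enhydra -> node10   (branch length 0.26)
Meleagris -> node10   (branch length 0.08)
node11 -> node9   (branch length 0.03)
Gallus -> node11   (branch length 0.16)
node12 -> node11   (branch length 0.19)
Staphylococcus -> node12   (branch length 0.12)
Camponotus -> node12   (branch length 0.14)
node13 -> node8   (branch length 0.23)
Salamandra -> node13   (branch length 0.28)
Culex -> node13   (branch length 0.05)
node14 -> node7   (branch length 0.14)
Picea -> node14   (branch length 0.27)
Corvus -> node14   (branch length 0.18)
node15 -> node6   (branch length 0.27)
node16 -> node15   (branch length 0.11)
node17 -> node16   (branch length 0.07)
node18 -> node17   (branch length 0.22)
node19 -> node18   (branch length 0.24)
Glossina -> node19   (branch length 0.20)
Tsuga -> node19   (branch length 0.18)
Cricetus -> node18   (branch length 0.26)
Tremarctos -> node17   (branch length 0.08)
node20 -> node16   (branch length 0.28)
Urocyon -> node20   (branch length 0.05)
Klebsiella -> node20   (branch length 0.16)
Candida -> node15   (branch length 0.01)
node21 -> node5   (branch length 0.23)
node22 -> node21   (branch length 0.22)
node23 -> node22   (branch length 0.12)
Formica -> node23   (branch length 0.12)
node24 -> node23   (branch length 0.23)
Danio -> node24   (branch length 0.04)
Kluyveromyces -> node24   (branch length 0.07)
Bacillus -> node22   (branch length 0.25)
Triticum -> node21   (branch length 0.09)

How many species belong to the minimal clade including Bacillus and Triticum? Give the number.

5

The MRCA of Bacillus and Triticum is the node subtending (((Formica,(Danio,Kluyveromyces)),Bacillus),Triticum).
That clade contains 5 terminal taxa: Bacillus, Danio, Formica, Kluyveromyces, Triticum.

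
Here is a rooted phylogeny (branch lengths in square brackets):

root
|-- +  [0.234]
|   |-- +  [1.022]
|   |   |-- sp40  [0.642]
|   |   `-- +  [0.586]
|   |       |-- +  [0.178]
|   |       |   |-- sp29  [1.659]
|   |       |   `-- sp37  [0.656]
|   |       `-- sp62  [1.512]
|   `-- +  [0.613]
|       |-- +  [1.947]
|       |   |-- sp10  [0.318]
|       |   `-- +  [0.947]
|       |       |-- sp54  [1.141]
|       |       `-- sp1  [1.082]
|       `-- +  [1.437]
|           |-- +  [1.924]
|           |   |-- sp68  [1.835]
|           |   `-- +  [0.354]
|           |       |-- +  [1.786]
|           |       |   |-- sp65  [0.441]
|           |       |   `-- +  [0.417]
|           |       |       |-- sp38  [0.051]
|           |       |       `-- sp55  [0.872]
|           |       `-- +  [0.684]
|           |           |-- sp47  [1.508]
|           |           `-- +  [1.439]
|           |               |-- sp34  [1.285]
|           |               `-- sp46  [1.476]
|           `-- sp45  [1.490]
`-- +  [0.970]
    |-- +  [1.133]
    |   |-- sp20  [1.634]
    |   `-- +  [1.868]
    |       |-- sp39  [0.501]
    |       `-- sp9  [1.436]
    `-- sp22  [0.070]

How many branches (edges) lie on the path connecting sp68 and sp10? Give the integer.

The MRCA of sp68 and sp10 is the node subtending ((sp10,(sp54,sp1)),((sp68,((sp65,(sp38,sp55)),(sp47,(sp34,sp46)))),sp45)).
From sp68 up to that node: 3 branches. From sp10 up to the same node: 2 branches. Total: 3 + 2 = 5.

5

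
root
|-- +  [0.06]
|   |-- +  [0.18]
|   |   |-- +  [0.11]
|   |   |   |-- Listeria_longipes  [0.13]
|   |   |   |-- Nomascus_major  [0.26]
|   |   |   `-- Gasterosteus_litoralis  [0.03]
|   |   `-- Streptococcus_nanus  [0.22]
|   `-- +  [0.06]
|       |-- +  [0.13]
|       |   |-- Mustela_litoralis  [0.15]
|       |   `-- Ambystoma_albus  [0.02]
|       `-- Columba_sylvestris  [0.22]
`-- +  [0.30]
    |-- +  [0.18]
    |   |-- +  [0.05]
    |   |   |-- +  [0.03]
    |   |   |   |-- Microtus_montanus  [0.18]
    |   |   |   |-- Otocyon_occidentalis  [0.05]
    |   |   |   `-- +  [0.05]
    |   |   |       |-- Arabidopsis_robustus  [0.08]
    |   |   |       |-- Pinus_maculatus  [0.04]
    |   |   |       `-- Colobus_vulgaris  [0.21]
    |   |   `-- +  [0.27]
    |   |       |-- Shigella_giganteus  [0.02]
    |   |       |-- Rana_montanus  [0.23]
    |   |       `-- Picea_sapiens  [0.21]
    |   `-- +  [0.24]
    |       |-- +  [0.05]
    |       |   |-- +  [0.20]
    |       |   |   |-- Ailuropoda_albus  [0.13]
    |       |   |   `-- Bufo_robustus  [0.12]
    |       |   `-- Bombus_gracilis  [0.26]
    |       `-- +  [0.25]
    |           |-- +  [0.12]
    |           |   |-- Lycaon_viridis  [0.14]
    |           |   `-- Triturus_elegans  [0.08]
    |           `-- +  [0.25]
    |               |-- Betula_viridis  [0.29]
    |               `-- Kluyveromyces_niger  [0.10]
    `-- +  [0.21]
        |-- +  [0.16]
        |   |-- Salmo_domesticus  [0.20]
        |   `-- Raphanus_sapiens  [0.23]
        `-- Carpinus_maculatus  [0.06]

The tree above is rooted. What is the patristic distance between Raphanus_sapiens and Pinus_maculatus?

The path runs Raphanus_sapiens → … → MRCA → … → Pinus_maculatus; the MRCA is the node subtending ((((Microtus_montanus,Otocyon_occidentalis,(Arabidopsis_robustus,Pinus_maculatus,Colobus_vulgaris)),(Shigella_giganteus,Rana_montanus,Picea_sapiens)),(((Ailuropoda_albus,Bufo_robustus),Bombus_gracilis),((Lycaon_viridis,Triturus_elegans),(Betula_viridis,Kluyveromyces_niger)))),((Salmo_domesticus,Raphanus_sapiens),Carpinus_maculatus)).
Branch lengths along that path: 0.23 + 0.16 + 0.21 + 0.18 + 0.05 + 0.03 + 0.05 + 0.04 = 0.95.

0.95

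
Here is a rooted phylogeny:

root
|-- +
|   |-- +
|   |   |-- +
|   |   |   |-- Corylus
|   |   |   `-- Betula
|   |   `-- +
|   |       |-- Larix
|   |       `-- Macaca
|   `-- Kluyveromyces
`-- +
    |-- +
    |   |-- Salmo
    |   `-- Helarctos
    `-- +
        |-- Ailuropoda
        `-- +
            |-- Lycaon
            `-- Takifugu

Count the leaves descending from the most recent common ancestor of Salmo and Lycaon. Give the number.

5

The MRCA of Salmo and Lycaon is the node subtending ((Salmo,Helarctos),(Ailuropoda,(Lycaon,Takifugu))).
That clade contains 5 terminal taxa: Ailuropoda, Helarctos, Lycaon, Salmo, Takifugu.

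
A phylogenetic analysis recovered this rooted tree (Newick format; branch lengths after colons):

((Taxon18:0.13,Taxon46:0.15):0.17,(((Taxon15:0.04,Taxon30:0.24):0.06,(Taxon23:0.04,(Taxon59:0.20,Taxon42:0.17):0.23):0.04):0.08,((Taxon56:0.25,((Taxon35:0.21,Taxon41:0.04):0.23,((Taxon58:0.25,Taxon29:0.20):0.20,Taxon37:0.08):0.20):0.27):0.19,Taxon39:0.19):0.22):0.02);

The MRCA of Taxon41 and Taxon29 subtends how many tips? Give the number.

5

The MRCA of Taxon41 and Taxon29 is the node subtending ((Taxon35,Taxon41),((Taxon58,Taxon29),Taxon37)).
That clade contains 5 terminal taxa: Taxon29, Taxon35, Taxon37, Taxon41, Taxon58.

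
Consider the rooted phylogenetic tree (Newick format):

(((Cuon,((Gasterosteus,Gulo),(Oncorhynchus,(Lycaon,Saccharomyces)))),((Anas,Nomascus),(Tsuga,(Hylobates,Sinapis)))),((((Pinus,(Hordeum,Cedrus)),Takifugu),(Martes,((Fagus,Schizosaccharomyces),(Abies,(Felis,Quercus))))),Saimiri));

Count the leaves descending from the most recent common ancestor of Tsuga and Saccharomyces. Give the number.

The MRCA of Tsuga and Saccharomyces is the node subtending ((Cuon,((Gasterosteus,Gulo),(Oncorhynchus,(Lycaon,Saccharomyces)))),((Anas,Nomascus),(Tsuga,(Hylobates,Sinapis)))).
That clade contains 11 terminal taxa: Anas, Cuon, Gasterosteus, Gulo, Hylobates, Lycaon, Nomascus, Oncorhynchus, Saccharomyces, Sinapis, Tsuga.

11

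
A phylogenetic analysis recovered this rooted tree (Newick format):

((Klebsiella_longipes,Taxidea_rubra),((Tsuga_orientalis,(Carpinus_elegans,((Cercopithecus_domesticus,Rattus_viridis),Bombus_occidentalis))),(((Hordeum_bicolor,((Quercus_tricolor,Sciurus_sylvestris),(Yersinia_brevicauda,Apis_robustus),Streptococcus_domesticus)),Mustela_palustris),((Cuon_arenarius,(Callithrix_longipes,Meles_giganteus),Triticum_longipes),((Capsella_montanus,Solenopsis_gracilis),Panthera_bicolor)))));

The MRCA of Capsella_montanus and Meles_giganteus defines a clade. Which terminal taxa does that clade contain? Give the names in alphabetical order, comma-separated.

Callithrix_longipes, Capsella_montanus, Cuon_arenarius, Meles_giganteus, Panthera_bicolor, Solenopsis_gracilis, Triticum_longipes

Tracing Capsella_montanus: it sits inside (Capsella_montanus,Solenopsis_gracilis).
Tracing Meles_giganteus: it sits inside (Callithrix_longipes,Meles_giganteus).
The smallest clade enclosing both is ((Cuon_arenarius,(Callithrix_longipes,Meles_giganteus),Triticum_longipes),((Capsella_montanus,Solenopsis_gracilis),Panthera_bicolor)); the answer is its 7 terminal taxa in alphabetical order.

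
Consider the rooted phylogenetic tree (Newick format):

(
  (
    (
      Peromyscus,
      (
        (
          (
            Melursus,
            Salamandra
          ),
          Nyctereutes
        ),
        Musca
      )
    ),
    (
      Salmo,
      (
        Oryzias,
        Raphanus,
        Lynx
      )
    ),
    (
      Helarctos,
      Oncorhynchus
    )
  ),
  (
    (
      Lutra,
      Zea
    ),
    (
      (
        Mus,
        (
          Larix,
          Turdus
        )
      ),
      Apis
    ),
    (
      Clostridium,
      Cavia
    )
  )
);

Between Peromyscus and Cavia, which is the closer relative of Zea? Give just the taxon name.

Cavia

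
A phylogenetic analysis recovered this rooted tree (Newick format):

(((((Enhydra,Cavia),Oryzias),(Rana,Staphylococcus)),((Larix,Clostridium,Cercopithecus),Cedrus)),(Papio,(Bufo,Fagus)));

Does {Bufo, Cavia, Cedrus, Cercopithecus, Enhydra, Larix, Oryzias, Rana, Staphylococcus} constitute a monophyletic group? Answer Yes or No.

The MRCA of the listed taxa is the root, so the smallest clade containing them is the whole tree.
That clade also contains Clostridium, Fagus, Papio, which are not in the proposed group, so the group is not monophyletic.

No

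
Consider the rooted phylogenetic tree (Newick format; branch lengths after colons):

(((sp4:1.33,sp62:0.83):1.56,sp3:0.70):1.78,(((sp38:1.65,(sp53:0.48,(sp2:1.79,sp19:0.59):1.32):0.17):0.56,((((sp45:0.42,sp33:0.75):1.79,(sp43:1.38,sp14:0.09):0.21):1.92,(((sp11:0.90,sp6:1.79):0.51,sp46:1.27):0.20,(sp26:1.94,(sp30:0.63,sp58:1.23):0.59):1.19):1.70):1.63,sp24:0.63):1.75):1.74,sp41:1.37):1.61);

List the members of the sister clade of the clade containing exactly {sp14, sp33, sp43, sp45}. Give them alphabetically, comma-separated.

sp11, sp26, sp30, sp46, sp58, sp6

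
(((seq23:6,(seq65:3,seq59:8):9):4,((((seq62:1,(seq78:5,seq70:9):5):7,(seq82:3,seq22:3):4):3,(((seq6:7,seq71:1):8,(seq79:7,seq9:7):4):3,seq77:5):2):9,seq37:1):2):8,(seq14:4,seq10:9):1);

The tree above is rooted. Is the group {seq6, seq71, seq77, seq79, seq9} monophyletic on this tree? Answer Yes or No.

Yes

The most recent common ancestor of these taxa subtends (((seq6,seq71),(seq79,seq9)),seq77).
That clade has exactly 5 tips — every listed taxon and nothing else — so the group is monophyletic.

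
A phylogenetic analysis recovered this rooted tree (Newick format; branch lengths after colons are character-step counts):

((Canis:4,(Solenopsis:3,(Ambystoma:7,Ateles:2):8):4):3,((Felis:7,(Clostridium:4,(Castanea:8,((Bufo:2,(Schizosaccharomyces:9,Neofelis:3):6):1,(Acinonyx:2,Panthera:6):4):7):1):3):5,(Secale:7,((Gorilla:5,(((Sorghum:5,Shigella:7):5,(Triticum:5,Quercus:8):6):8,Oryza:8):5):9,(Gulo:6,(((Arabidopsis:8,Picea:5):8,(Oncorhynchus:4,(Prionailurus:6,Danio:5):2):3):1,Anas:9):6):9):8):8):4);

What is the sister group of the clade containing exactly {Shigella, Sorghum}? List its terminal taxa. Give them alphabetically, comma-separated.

Quercus, Triticum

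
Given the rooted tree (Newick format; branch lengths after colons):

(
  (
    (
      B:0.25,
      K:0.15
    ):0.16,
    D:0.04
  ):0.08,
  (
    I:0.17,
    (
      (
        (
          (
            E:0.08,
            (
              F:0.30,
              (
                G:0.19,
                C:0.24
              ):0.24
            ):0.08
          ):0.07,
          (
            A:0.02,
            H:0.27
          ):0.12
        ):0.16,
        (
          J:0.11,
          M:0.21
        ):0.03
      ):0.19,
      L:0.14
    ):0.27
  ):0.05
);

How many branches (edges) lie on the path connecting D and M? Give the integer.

7

The MRCA of D and M is the root of the tree.
From D up to that node: 2 branches. From M up to the same node: 5 branches. Total: 2 + 5 = 7.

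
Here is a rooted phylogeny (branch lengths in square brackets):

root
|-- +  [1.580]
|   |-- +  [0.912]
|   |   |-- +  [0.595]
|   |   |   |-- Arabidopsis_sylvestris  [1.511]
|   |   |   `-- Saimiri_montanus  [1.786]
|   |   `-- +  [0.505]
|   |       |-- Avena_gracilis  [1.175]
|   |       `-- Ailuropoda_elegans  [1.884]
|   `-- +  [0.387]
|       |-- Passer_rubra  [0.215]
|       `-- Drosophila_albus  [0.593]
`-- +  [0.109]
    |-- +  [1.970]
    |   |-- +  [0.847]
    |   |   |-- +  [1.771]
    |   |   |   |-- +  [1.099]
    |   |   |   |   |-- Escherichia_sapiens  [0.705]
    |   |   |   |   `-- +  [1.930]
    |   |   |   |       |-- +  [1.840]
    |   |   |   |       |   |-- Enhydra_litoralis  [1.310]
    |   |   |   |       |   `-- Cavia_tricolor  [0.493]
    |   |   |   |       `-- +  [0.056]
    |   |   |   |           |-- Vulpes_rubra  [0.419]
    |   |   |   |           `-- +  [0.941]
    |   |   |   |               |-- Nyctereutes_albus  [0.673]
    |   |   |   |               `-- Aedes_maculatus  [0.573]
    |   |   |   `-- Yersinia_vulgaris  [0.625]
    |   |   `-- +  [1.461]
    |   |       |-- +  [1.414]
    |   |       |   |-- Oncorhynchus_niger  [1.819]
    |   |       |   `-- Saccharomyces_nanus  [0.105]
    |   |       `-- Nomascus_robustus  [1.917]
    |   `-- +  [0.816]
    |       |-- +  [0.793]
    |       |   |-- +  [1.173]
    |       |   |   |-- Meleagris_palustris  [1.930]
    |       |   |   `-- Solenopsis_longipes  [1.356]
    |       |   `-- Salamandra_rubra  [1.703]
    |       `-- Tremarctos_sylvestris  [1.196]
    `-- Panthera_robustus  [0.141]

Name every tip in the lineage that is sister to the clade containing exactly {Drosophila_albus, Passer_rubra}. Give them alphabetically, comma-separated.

Ailuropoda_elegans, Arabidopsis_sylvestris, Avena_gracilis, Saimiri_montanus

The clade containing exactly {Drosophila_albus, Passer_rubra} attaches to the tree at the node subtending (((Arabidopsis_sylvestris,Saimiri_montanus),(Avena_gracilis,Ailuropoda_elegans)),(Passer_rubra,Drosophila_albus)).
The other lineage descending from that same node — the sister group — is ((Arabidopsis_sylvestris,Saimiri_montanus),(Avena_gracilis,Ailuropoda_elegans)); its 4 tips in alphabetical order are the answer.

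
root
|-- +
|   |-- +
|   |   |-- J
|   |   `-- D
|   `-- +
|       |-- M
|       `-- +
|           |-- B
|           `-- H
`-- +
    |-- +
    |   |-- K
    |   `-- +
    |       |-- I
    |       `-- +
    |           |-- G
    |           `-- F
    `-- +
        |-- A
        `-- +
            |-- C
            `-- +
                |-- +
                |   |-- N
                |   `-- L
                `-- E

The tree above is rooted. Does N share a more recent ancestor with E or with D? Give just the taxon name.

E

The MRCA of N and E subtends ((N,L),E) (3 taxa).
The MRCA of N and D is the root, subtending the entire tree (14 taxa).
The first is nested inside the second, so N shares a more recent common ancestor with E.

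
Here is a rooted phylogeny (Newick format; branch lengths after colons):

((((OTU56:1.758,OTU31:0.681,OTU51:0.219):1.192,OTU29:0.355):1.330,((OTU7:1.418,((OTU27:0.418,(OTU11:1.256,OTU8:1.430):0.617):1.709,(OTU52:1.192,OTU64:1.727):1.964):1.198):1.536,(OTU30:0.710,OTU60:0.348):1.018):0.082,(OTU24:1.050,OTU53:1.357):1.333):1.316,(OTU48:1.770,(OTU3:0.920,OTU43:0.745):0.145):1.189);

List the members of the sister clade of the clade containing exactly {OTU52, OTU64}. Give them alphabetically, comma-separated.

OTU11, OTU27, OTU8

The clade containing exactly {OTU52, OTU64} attaches to the tree at the node subtending ((OTU27,(OTU11,OTU8)),(OTU52,OTU64)).
The other lineage descending from that same node — the sister group — is (OTU27,(OTU11,OTU8)); its 3 tips in alphabetical order are the answer.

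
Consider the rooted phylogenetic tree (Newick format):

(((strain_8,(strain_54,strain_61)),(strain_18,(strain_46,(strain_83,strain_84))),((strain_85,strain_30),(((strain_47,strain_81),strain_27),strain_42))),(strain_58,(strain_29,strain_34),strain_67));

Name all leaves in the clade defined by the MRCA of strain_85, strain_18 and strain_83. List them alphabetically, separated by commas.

Tracing strain_85: it sits inside (strain_85,strain_30).
Tracing strain_18: it sits inside (strain_18,(strain_46,(strain_83,strain_84))).
Tracing strain_83: it sits inside (strain_83,strain_84).
The smallest clade enclosing all 3 is ((strain_8,(strain_54,strain_61)),(strain_18,(strain_46,(strain_83,strain_84))),((strain_85,strain_30),(((strain_47,strain_81),strain_27),strain_42))); the answer is its 13 terminal taxa in alphabetical order.

strain_18, strain_27, strain_30, strain_42, strain_46, strain_47, strain_54, strain_61, strain_8, strain_81, strain_83, strain_84, strain_85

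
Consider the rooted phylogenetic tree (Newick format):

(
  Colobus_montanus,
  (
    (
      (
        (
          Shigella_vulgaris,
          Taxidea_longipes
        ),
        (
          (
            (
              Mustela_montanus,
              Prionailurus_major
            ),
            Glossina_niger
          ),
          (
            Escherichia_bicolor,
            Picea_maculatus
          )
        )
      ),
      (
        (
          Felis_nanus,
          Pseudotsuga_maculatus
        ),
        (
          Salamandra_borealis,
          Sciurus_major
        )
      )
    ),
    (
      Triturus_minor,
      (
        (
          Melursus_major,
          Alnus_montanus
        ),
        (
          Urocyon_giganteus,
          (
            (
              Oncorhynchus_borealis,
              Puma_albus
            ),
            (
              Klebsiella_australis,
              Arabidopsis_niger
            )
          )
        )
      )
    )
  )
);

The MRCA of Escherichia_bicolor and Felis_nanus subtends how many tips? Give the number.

The MRCA of Escherichia_bicolor and Felis_nanus is the node subtending (((Shigella_vulgaris,Taxidea_longipes),(((Mustela_montanus,Prionailurus_major),Glossina_niger),(Escherichia_bicolor,Picea_maculatus))),((Felis_nanus,Pseudotsuga_maculatus),(Salamandra_borealis,Sciurus_major))).
That clade contains 11 terminal taxa: Escherichia_bicolor, Felis_nanus, Glossina_niger, Mustela_montanus, Picea_maculatus, Prionailurus_major, Pseudotsuga_maculatus, Salamandra_borealis, Sciurus_major, Shigella_vulgaris, Taxidea_longipes.

11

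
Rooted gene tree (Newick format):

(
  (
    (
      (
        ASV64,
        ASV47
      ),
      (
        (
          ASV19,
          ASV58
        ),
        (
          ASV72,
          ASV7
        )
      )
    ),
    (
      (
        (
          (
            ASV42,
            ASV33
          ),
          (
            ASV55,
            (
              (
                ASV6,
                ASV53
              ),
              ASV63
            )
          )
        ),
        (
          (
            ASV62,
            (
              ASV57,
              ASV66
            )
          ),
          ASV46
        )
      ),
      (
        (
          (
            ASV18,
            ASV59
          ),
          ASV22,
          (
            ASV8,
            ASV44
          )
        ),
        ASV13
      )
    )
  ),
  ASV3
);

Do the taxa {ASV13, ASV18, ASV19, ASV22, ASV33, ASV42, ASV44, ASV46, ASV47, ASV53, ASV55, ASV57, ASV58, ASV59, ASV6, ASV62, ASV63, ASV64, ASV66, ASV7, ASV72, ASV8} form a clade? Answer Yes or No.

The most recent common ancestor of these taxa subtends (((ASV64,ASV47),((ASV19,ASV58),(ASV72,ASV7))),((((ASV42,ASV33),(ASV55,((ASV6,ASV53),ASV63))),((ASV62,(ASV57,ASV66)),ASV46)),(((ASV18,ASV59),ASV22,(ASV8,ASV44)),ASV13))).
That clade has exactly 22 tips — every listed taxon and nothing else — so the group is monophyletic.

Yes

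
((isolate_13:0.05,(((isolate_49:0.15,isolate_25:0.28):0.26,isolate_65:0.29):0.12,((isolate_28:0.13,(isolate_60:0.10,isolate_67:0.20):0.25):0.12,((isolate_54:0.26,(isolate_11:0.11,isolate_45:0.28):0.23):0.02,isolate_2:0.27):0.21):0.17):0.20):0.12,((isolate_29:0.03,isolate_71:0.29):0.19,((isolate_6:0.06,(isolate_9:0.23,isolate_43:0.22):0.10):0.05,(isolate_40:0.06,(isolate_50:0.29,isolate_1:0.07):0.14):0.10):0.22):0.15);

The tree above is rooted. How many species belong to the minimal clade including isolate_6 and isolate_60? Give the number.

The MRCA of isolate_6 and isolate_60 is the root, so the clade is the entire tree.
That clade contains 19 terminal taxa: isolate_1, isolate_11, isolate_13, isolate_2, isolate_25, isolate_28, isolate_29, isolate_40, isolate_43, isolate_45, isolate_49, isolate_50, isolate_54, isolate_6, isolate_60, isolate_65, isolate_67, isolate_71, isolate_9.

19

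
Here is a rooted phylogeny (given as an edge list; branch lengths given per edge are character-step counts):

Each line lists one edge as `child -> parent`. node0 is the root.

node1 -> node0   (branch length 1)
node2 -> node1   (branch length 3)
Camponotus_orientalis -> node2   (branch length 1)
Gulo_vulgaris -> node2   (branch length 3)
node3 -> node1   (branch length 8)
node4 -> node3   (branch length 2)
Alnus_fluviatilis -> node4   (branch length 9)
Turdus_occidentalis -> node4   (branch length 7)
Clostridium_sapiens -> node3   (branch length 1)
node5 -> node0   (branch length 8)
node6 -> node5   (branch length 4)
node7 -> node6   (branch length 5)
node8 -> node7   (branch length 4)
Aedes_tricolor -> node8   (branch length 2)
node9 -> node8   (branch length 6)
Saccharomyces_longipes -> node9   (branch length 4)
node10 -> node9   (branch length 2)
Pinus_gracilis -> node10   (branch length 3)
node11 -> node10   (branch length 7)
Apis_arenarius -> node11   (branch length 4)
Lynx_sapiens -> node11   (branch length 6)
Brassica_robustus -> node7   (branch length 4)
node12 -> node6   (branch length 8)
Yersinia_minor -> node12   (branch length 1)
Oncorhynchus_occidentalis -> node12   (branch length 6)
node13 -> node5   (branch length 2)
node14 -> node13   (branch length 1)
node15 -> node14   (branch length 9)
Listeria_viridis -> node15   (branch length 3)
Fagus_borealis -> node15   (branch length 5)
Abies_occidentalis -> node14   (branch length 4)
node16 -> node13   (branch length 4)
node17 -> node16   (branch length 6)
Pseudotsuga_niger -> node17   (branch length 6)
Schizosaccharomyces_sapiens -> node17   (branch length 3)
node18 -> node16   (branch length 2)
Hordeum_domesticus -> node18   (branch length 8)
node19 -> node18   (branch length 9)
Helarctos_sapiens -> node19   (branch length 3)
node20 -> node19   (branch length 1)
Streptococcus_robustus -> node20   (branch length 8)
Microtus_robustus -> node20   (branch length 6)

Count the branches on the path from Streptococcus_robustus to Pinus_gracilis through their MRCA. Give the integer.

12

The MRCA of Streptococcus_robustus and Pinus_gracilis is the node subtending ((((Aedes_tricolor,(Saccharomyces_longipes,(Pinus_gracilis,(Apis_arenarius,Lynx_sapiens)))),Brassica_robustus),(Yersinia_minor,Oncorhynchus_occidentalis)),(((Listeria_viridis,Fagus_borealis),Abies_occidentalis),((Pseudotsuga_niger,Schizosaccharomyces_sapiens),(Hordeum_domesticus,(Helarctos_sapiens,(Streptococcus_robustus,Microtus_robustus)))))).
From Streptococcus_robustus up to that node: 6 branches. From Pinus_gracilis up to the same node: 6 branches. Total: 6 + 6 = 12.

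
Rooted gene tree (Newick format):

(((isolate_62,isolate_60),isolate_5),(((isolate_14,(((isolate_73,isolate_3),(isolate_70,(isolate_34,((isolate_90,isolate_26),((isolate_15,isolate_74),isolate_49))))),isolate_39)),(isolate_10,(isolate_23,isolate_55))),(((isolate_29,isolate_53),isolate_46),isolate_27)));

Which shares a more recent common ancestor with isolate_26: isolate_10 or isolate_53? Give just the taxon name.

isolate_10

The MRCA of isolate_26 and isolate_10 subtends ((isolate_14,(((isolate_73,isolate_3),(isolate_70,(isolate_34,((isolate_90,isolate_26),((isolate_15,isolate_74),isolate_49))))),isolate_39)),(isolate_10,(isolate_23,isolate_55))) (14 taxa).
The MRCA of isolate_26 and isolate_53 subtends (((isolate_14,(((isolate_73,isolate_3),(isolate_70,(isolate_34,((isolate_90,isolate_26),((isolate_15,isolate_74),isolate_49))))),isolate_39)),(isolate_10,(isolate_23,isolate_55))),(((isolate_29,isolate_53),isolate_46),isolate_27)) (18 taxa).
The first is nested inside the second, so isolate_26 shares a more recent common ancestor with isolate_10.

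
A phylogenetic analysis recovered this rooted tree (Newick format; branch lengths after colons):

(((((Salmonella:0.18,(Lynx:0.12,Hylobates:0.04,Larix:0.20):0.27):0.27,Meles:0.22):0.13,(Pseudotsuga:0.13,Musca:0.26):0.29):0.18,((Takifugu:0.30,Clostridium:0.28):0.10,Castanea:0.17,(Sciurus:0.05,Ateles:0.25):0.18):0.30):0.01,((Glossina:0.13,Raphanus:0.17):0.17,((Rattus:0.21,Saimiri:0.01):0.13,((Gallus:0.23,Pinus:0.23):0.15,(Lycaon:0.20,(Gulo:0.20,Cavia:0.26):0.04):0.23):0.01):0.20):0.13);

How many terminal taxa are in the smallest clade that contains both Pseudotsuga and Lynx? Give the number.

7

The MRCA of Pseudotsuga and Lynx is the node subtending (((Salmonella,(Lynx,Hylobates,Larix)),Meles),(Pseudotsuga,Musca)).
That clade contains 7 terminal taxa: Hylobates, Larix, Lynx, Meles, Musca, Pseudotsuga, Salmonella.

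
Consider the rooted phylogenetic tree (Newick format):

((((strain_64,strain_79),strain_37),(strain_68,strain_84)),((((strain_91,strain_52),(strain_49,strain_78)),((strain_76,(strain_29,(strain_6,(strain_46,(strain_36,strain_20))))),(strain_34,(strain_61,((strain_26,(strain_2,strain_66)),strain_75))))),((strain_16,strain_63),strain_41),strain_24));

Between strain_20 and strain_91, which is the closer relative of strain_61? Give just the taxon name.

The MRCA of strain_61 and strain_20 subtends ((strain_76,(strain_29,(strain_6,(strain_46,(strain_36,strain_20))))),(strain_34,(strain_61,((strain_26,(strain_2,strain_66)),strain_75)))) (12 taxa).
The MRCA of strain_61 and strain_91 subtends (((strain_91,strain_52),(strain_49,strain_78)),((strain_76,(strain_29,(strain_6,(strain_46,(strain_36,strain_20))))),(strain_34,(strain_61,((strain_26,(strain_2,strain_66)),strain_75))))) (16 taxa).
The first is nested inside the second, so strain_61 shares a more recent common ancestor with strain_20.

strain_20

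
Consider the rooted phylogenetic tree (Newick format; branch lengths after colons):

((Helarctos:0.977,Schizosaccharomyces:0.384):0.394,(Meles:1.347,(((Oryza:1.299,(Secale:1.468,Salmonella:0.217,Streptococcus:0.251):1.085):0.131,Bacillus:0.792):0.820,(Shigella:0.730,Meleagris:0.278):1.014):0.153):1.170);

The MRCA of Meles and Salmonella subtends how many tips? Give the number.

The MRCA of Meles and Salmonella is the node subtending (Meles,(((Oryza,(Secale,Salmonella,Streptococcus)),Bacillus),(Shigella,Meleagris))).
That clade contains 8 terminal taxa: Bacillus, Meleagris, Meles, Oryza, Salmonella, Secale, Shigella, Streptococcus.

8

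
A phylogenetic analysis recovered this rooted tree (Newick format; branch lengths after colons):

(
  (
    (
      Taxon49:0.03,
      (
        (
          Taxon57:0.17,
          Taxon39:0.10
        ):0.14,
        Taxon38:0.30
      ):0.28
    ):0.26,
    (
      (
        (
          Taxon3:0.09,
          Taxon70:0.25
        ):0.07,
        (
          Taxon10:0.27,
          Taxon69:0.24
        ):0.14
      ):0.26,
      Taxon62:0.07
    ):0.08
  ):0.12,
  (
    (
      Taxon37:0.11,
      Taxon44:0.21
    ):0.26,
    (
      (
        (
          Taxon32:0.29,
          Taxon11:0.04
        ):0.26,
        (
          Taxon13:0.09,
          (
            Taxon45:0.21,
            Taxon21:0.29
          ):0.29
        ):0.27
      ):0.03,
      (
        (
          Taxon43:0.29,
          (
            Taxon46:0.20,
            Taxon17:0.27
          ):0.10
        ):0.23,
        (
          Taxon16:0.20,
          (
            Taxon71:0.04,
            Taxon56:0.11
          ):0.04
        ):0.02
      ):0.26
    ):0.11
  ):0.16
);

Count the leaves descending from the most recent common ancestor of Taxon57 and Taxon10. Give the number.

The MRCA of Taxon57 and Taxon10 is the node subtending ((Taxon49,((Taxon57,Taxon39),Taxon38)),(((Taxon3,Taxon70),(Taxon10,Taxon69)),Taxon62)).
That clade contains 9 terminal taxa: Taxon10, Taxon3, Taxon38, Taxon39, Taxon49, Taxon57, Taxon62, Taxon69, Taxon70.

9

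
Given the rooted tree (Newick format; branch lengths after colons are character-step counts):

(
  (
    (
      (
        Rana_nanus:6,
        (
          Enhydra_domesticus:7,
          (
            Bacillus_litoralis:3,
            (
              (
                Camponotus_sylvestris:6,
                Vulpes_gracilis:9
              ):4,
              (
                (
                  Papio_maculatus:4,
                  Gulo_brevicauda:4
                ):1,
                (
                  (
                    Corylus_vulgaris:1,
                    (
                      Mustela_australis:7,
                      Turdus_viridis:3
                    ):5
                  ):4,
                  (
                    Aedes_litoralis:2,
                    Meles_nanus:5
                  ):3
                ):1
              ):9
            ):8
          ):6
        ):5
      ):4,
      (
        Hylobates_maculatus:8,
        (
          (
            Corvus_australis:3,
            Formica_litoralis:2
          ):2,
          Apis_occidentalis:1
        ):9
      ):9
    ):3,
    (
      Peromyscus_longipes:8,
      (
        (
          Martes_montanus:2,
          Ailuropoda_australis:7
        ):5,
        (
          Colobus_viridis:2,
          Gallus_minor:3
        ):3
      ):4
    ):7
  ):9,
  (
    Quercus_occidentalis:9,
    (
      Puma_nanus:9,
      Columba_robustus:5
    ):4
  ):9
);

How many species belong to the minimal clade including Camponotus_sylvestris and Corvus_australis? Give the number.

16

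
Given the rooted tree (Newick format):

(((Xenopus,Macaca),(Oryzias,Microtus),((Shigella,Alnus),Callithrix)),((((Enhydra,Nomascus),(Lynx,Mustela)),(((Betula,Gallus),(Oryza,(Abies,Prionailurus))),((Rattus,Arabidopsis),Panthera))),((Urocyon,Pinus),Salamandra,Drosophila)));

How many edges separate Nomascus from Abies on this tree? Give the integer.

8

The MRCA of Nomascus and Abies is the node subtending (((Enhydra,Nomascus),(Lynx,Mustela)),(((Betula,Gallus),(Oryza,(Abies,Prionailurus))),((Rattus,Arabidopsis),Panthera))).
From Nomascus up to that node: 3 branches. From Abies up to the same node: 5 branches. Total: 3 + 5 = 8.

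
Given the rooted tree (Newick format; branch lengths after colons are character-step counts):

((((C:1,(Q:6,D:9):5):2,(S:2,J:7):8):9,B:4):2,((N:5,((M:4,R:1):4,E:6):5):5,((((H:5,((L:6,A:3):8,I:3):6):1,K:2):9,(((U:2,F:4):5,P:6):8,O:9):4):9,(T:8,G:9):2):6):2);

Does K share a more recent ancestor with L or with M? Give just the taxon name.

L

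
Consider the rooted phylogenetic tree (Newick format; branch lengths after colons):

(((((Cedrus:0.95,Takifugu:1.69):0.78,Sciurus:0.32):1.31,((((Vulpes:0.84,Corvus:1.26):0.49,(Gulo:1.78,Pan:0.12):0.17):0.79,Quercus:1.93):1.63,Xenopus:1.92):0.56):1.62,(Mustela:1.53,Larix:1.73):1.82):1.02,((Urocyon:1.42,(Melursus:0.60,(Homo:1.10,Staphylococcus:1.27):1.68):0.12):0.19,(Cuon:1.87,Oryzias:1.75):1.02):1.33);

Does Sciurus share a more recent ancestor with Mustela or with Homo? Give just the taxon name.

The MRCA of Sciurus and Mustela subtends ((((Cedrus,Takifugu),Sciurus),((((Vulpes,Corvus),(Gulo,Pan)),Quercus),Xenopus)),(Mustela,Larix)) (11 taxa).
The MRCA of Sciurus and Homo is the root, subtending the entire tree (17 taxa).
The first is nested inside the second, so Sciurus shares a more recent common ancestor with Mustela.

Mustela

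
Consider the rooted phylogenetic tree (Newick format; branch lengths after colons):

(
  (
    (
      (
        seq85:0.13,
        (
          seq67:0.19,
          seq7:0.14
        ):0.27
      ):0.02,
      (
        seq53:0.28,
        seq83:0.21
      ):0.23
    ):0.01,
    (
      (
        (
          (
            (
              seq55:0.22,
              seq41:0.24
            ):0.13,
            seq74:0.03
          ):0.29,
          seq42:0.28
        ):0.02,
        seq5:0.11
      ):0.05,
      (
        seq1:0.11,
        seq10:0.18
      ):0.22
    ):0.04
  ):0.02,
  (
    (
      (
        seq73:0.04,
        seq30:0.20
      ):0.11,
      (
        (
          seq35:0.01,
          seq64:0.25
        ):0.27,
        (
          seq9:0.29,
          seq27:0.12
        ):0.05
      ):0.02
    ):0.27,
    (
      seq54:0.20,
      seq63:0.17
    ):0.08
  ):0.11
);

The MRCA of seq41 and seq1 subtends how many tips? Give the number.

7

The MRCA of seq41 and seq1 is the node subtending (((((seq55,seq41),seq74),seq42),seq5),(seq1,seq10)).
That clade contains 7 terminal taxa: seq1, seq10, seq41, seq42, seq5, seq55, seq74.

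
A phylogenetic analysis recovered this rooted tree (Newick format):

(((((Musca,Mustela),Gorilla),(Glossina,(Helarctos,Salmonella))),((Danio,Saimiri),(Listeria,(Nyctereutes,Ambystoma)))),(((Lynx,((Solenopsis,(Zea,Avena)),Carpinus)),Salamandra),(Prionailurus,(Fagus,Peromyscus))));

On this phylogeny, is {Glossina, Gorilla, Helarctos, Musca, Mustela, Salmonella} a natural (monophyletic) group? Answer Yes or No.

The most recent common ancestor of these taxa subtends (((Musca,Mustela),Gorilla),(Glossina,(Helarctos,Salmonella))).
That clade has exactly 6 tips — every listed taxon and nothing else — so the group is monophyletic.

Yes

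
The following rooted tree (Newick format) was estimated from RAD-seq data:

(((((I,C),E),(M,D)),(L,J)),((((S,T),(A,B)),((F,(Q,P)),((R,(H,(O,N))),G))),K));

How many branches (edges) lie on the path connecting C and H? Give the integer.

12

The MRCA of C and H is the root of the tree.
From C up to that node: 5 branches. From H up to the same node: 7 branches. Total: 5 + 7 = 12.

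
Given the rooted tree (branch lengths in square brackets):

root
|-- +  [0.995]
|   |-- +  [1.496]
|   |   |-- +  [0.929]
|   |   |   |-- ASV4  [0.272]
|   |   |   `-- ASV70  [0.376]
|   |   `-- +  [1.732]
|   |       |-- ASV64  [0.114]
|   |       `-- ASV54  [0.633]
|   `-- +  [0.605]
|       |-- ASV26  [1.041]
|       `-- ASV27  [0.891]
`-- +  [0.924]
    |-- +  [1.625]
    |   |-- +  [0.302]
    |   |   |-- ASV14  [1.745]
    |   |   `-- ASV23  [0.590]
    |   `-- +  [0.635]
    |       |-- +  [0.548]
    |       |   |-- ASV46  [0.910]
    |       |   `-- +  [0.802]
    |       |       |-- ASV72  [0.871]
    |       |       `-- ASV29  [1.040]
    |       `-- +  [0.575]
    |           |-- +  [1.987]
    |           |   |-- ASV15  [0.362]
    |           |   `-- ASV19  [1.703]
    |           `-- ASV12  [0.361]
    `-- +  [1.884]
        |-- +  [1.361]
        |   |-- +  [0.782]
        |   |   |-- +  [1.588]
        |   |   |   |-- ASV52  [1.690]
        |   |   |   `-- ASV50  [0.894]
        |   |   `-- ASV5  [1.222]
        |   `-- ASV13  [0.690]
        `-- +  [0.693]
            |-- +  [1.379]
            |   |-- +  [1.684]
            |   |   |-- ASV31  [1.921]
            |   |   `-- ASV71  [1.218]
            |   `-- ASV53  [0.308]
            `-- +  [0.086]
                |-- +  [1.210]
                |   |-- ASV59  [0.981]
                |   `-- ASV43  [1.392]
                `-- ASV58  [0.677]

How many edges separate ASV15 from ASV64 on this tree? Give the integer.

10

The MRCA of ASV15 and ASV64 is the root of the tree.
From ASV15 up to that node: 6 branches. From ASV64 up to the same node: 4 branches. Total: 6 + 4 = 10.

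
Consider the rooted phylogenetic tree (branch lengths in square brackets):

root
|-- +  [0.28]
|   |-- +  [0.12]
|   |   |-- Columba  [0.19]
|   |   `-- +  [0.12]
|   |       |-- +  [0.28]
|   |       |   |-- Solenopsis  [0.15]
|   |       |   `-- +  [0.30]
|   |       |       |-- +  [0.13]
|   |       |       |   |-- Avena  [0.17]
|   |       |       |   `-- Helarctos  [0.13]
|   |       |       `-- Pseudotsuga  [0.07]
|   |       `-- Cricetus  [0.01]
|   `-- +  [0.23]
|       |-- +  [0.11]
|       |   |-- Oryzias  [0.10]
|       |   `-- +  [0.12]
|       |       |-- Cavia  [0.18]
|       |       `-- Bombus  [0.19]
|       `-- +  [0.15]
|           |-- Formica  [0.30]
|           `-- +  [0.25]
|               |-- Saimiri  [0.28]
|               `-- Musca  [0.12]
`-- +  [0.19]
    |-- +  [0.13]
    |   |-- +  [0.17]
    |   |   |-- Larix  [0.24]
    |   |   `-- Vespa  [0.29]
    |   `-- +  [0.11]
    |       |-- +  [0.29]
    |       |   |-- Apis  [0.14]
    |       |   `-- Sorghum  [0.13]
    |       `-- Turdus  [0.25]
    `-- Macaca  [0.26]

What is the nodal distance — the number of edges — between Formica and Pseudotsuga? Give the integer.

8

The MRCA of Formica and Pseudotsuga is the node subtending ((Columba,((Solenopsis,((Avena,Helarctos),Pseudotsuga)),Cricetus)),((Oryzias,(Cavia,Bombus)),(Formica,(Saimiri,Musca)))).
From Formica up to that node: 3 branches. From Pseudotsuga up to the same node: 5 branches. Total: 3 + 5 = 8.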